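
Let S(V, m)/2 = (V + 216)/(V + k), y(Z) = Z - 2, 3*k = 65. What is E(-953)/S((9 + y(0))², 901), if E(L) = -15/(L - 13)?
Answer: 1/483 ≈ 0.0020704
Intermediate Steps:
k = 65/3 (k = (⅓)*65 = 65/3 ≈ 21.667)
E(L) = -15/(-13 + L)
y(Z) = -2 + Z
S(V, m) = 2*(216 + V)/(65/3 + V) (S(V, m) = 2*((V + 216)/(V + 65/3)) = 2*((216 + V)/(65/3 + V)) = 2*(216 + V)/(65/3 + V))
E(-953)/S((9 + y(0))², 901) = (-15/(-13 - 953))/((6*(216 + (9 + (-2 + 0))²)/(65 + 3*(9 + (-2 + 0))²))) = (-15/(-966))/((6*(216 + (9 - 2)²)/(65 + 3*(9 - 2)²))) = (-15*(-1/966))/((6*(216 + 7²)/(65 + 3*7²))) = 5/(322*((6*(216 + 49)/(65 + 3*49)))) = 5/(322*((6*265/(65 + 147)))) = 5/(322*((6*265/212))) = 5/(322*((6*(1/212)*265))) = 5/(322*(15/2)) = (5/322)*(2/15) = 1/483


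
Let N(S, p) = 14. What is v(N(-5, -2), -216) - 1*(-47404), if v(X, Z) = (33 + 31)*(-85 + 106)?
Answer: 48748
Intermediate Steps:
v(X, Z) = 1344 (v(X, Z) = 64*21 = 1344)
v(N(-5, -2), -216) - 1*(-47404) = 1344 - 1*(-47404) = 1344 + 47404 = 48748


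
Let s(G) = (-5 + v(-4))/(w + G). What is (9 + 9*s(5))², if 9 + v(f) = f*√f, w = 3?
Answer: -567/16 + 243*I/2 ≈ -35.438 + 121.5*I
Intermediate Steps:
v(f) = -9 + f^(3/2) (v(f) = -9 + f*√f = -9 + f^(3/2))
s(G) = (-14 - 8*I)/(3 + G) (s(G) = (-5 + (-9 + (-4)^(3/2)))/(3 + G) = (-5 + (-9 - 8*I))/(3 + G) = (-14 - 8*I)/(3 + G))
(9 + 9*s(5))² = (9 + 9*(2*(-7 - 4*I)/(3 + 5)))² = (9 + 9*(2*(-7 - 4*I)/8))² = (9 + 9*(2*(⅛)*(-7 - 4*I)))² = (9 + 9*(-7/4 - I))² = (9 + (-63/4 - 9*I))² = (-27/4 - 9*I)²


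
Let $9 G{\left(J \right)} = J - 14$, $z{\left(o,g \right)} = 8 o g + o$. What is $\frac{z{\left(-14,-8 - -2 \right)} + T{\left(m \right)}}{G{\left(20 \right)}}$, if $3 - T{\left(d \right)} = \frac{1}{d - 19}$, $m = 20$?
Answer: $990$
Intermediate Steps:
$z{\left(o,g \right)} = o + 8 g o$ ($z{\left(o,g \right)} = 8 g o + o = o + 8 g o$)
$T{\left(d \right)} = 3 - \frac{1}{-19 + d}$ ($T{\left(d \right)} = 3 - \frac{1}{d - 19} = 3 - \frac{1}{-19 + d}$)
$G{\left(J \right)} = - \frac{14}{9} + \frac{J}{9}$ ($G{\left(J \right)} = \frac{J - 14}{9} = \frac{-14 + J}{9} = - \frac{14}{9} + \frac{J}{9}$)
$\frac{z{\left(-14,-8 - -2 \right)} + T{\left(m \right)}}{G{\left(20 \right)}} = \frac{- 14 \left(1 + 8 \left(-8 - -2\right)\right) + \frac{-58 + 3 \cdot 20}{-19 + 20}}{- \frac{14}{9} + \frac{1}{9} \cdot 20} = \frac{- 14 \left(1 + 8 \left(-8 + 2\right)\right) + \frac{-58 + 60}{1}}{- \frac{14}{9} + \frac{20}{9}} = \frac{- 14 \left(1 + 8 \left(-6\right)\right) + 1 \cdot 2}{\frac{2}{3}} = \left(- 14 \left(1 - 48\right) + 2\right) \frac{3}{2} = \left(\left(-14\right) \left(-47\right) + 2\right) \frac{3}{2} = \left(658 + 2\right) \frac{3}{2} = 660 \cdot \frac{3}{2} = 990$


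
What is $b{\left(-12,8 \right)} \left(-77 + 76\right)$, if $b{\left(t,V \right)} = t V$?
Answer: $96$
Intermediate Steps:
$b{\left(t,V \right)} = V t$
$b{\left(-12,8 \right)} \left(-77 + 76\right) = 8 \left(-12\right) \left(-77 + 76\right) = \left(-96\right) \left(-1\right) = 96$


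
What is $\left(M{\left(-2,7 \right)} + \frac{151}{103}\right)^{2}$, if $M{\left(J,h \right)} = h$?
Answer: $\frac{760384}{10609} \approx 71.673$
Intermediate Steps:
$\left(M{\left(-2,7 \right)} + \frac{151}{103}\right)^{2} = \left(7 + \frac{151}{103}\right)^{2} = \left(\frac{872}{103}\right)^{2} = \frac{760384}{10609}$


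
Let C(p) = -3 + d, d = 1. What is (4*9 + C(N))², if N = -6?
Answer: 1156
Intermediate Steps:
C(p) = -2 (C(p) = -3 + 1 = -2)
(4*9 + C(N))² = (4*9 - 2)² = (36 - 2)² = 34² = 1156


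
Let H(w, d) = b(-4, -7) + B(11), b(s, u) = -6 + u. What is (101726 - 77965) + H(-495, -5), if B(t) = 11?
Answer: 23759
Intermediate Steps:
H(w, d) = -2 (H(w, d) = (-6 - 7) + 11 = -13 + 11 = -2)
(101726 - 77965) + H(-495, -5) = (101726 - 77965) - 2 = 23761 - 2 = 23759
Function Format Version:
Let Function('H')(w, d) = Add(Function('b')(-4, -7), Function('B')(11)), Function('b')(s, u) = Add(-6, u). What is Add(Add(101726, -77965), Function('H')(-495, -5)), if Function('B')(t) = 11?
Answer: 23759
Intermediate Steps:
Function('H')(w, d) = -2 (Function('H')(w, d) = Add(Add(-6, -7), 11) = Add(-13, 11) = -2)
Add(Add(101726, -77965), Function('H')(-495, -5)) = Add(Add(101726, -77965), -2) = Add(23761, -2) = 23759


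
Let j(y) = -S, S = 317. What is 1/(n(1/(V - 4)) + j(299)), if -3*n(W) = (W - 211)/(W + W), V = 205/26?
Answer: -52/9389 ≈ -0.0055384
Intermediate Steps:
V = 205/26 (V = 205*(1/26) = 205/26 ≈ 7.8846)
j(y) = -317 (j(y) = -1*317 = -317)
n(W) = -(-211 + W)/(6*W) (n(W) = -(W - 211)/(3*(W + W)) = -(-211 + W)/(3*(2*W)) = -(-211 + W)*1/(2*W)/3 = -(-211 + W)/(6*W))
1/(n(1/(V - 4)) + j(299)) = 1/((211 - 1/(205/26 - 4))/(6*(1/(205/26 - 4))) - 317) = 1/((211 - 1/101/26)/(6*(1/(101/26))) - 317) = 1/((211 - 1*26/101)/(6*(26/101)) - 317) = 1/((1/6)*(101/26)*(211 - 26/101) - 317) = 1/((1/6)*(101/26)*(21285/101) - 317) = 1/(7095/52 - 317) = 1/(-9389/52) = -52/9389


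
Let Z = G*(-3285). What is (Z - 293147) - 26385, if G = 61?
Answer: -519917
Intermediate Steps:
Z = -200385 (Z = 61*(-3285) = -200385)
(Z - 293147) - 26385 = (-200385 - 293147) - 26385 = -493532 - 26385 = -519917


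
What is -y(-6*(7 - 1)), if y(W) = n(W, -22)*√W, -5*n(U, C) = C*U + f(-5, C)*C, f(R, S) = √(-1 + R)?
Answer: 132*√6/5 + 4752*I/5 ≈ 64.667 + 950.4*I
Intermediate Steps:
n(U, C) = -C*U/5 - I*C*√6/5 (n(U, C) = -(C*U + √(-1 - 5)*C)/5 = -(C*U + √(-6)*C)/5 = -(C*U + (I*√6)*C)/5 = -(C*U + I*C*√6)/5 = -C*U/5 - I*C*√6/5)
y(W) = √W*(22*W/5 + 22*I*√6/5) (y(W) = (-⅕*(-22)*(W + I*√6))*√W = (22*W/5 + 22*I*√6/5)*√W = √W*(22*W/5 + 22*I*√6/5))
-y(-6*(7 - 1)) = -22*√(-6*(7 - 1))*(-6*(7 - 1) + I*√6)/5 = -22*√(-6*6)*(-6*6 + I*√6)/5 = -22*√(-36)*(-36 + I*√6)/5 = -22*6*I*(-36 + I*√6)/5 = -132*I*(-36 + I*√6)/5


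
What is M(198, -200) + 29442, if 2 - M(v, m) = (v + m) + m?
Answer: 29646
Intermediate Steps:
M(v, m) = 2 - v - 2*m (M(v, m) = 2 - ((v + m) + m) = 2 - ((m + v) + m) = 2 - (v + 2*m) = 2 + (-v - 2*m) = 2 - v - 2*m)
M(198, -200) + 29442 = (2 - 1*198 - 2*(-200)) + 29442 = (2 - 198 + 400) + 29442 = 204 + 29442 = 29646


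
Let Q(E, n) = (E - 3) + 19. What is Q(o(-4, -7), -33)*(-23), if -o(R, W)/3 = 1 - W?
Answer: 184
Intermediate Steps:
o(R, W) = -3 + 3*W (o(R, W) = -3*(1 - W) = -3 + 3*W)
Q(E, n) = 16 + E (Q(E, n) = (-3 + E) + 19 = 16 + E)
Q(o(-4, -7), -33)*(-23) = (16 + (-3 + 3*(-7)))*(-23) = (16 + (-3 - 21))*(-23) = (16 - 24)*(-23) = -8*(-23) = 184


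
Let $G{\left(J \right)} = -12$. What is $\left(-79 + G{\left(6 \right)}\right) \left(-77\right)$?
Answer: $7007$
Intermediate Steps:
$\left(-79 + G{\left(6 \right)}\right) \left(-77\right) = \left(-79 - 12\right) \left(-77\right) = \left(-91\right) \left(-77\right) = 7007$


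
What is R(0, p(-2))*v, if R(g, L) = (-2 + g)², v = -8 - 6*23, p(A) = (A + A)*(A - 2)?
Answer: -584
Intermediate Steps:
p(A) = 2*A*(-2 + A) (p(A) = (2*A)*(-2 + A) = 2*A*(-2 + A))
v = -146 (v = -8 - 138 = -146)
R(0, p(-2))*v = (-2 + 0)²*(-146) = (-2)²*(-146) = 4*(-146) = -584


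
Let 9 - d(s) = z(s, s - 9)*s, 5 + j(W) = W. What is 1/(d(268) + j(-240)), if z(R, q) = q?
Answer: -1/69648 ≈ -1.4358e-5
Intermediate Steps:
j(W) = -5 + W
d(s) = 9 - s*(-9 + s) (d(s) = 9 - (s - 9)*s = 9 - (-9 + s)*s = 9 - s*(-9 + s))
1/(d(268) + j(-240)) = 1/((9 - 1*268*(-9 + 268)) + (-5 - 240)) = 1/((9 - 1*268*259) - 245) = 1/((9 - 69412) - 245) = 1/(-69403 - 245) = 1/(-69648) = -1/69648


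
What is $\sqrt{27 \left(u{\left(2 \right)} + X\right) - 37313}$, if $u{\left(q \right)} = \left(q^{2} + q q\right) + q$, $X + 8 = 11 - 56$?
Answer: $i \sqrt{38474} \approx 196.15 i$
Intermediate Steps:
$X = -53$ ($X = -8 + \left(11 - 56\right) = -8 - 45 = -53$)
$u{\left(q \right)} = q + 2 q^{2}$ ($u{\left(q \right)} = \left(q^{2} + q^{2}\right) + q = 2 q^{2} + q = q + 2 q^{2}$)
$\sqrt{27 \left(u{\left(2 \right)} + X\right) - 37313} = \sqrt{27 \left(2 \left(1 + 2 \cdot 2\right) - 53\right) - 37313} = \sqrt{27 \left(2 \left(1 + 4\right) - 53\right) - 37313} = \sqrt{27 \left(2 \cdot 5 - 53\right) - 37313} = \sqrt{27 \left(10 - 53\right) - 37313} = \sqrt{27 \left(-43\right) - 37313} = \sqrt{-1161 - 37313} = \sqrt{-38474} = i \sqrt{38474}$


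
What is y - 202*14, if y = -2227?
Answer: -5055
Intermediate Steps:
y - 202*14 = -2227 - 202*14 = -2227 - 2828 = -5055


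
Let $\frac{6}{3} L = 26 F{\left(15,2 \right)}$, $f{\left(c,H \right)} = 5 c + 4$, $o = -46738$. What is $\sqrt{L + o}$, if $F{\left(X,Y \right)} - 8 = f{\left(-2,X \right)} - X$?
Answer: $i \sqrt{46907} \approx 216.58 i$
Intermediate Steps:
$f{\left(c,H \right)} = 4 + 5 c$
$F{\left(X,Y \right)} = 2 - X$ ($F{\left(X,Y \right)} = 8 - \left(6 + X\right) = 2 - X$)
$L = -169$ ($L = \frac{26 \left(2 - 15\right)}{2} = \frac{26 \left(-13\right)}{2} = \frac{1}{2} \left(-338\right) = -169$)
$\sqrt{L + o} = \sqrt{-169 - 46738} = \sqrt{-46907} = i \sqrt{46907}$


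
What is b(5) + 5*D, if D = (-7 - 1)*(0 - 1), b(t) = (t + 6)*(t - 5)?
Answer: 40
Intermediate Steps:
b(t) = (-5 + t)*(6 + t) (b(t) = (6 + t)*(-5 + t) = (-5 + t)*(6 + t))
D = 8 (D = -8*(-1) = 8)
b(5) + 5*D = (-30 + 5 + 5**2) + 5*8 = (-30 + 5 + 25) + 40 = 0 + 40 = 40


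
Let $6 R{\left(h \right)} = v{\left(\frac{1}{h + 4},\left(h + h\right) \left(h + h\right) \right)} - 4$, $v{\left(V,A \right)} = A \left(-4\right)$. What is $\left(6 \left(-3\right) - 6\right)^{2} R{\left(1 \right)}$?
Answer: $-1920$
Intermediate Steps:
$v{\left(V,A \right)} = - 4 A$
$R{\left(h \right)} = - \frac{2}{3} - \frac{8 h^{2}}{3}$ ($R{\left(h \right)} = \frac{- 4 \left(h + h\right) \left(h + h\right) - 4}{6} = \frac{- 4 \cdot 2 h 2 h - 4}{6} = \frac{- 4 \cdot 4 h^{2} - 4}{6} = \frac{- 16 h^{2} - 4}{6} = \frac{-4 - 16 h^{2}}{6} = - \frac{2}{3} - \frac{8 h^{2}}{3}$)
$\left(6 \left(-3\right) - 6\right)^{2} R{\left(1 \right)} = \left(6 \left(-3\right) - 6\right)^{2} \left(- \frac{2}{3} - \frac{8 \cdot 1^{2}}{3}\right) = \left(-18 - 6\right)^{2} \left(- \frac{2}{3} - \frac{8}{3}\right) = \left(-24\right)^{2} \left(- \frac{2}{3} - \frac{8}{3}\right) = 576 \left(- \frac{10}{3}\right) = -1920$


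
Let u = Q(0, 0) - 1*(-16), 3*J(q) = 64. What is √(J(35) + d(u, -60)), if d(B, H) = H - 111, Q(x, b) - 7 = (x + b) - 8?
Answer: I*√1347/3 ≈ 12.234*I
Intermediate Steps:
J(q) = 64/3 (J(q) = (⅓)*64 = 64/3)
Q(x, b) = -1 + b + x (Q(x, b) = 7 + ((x + b) - 8) = 7 + ((b + x) - 8) = 7 + (-8 + b + x) = -1 + b + x)
u = 15 (u = (-1 + 0 + 0) - 1*(-16) = -1 + 16 = 15)
d(B, H) = -111 + H
√(J(35) + d(u, -60)) = √(64/3 + (-111 - 60)) = √(64/3 - 171) = √(-449/3) = I*√1347/3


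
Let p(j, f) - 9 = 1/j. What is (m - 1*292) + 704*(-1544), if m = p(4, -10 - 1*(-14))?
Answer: -4349035/4 ≈ -1.0873e+6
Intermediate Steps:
p(j, f) = 9 + 1/j
m = 37/4 (m = 9 + 1/4 = 37/4 ≈ 9.2500)
(m - 1*292) + 704*(-1544) = (37/4 - 1*292) + 704*(-1544) = (37/4 - 292) - 1086976 = -1131/4 - 1086976 = -4349035/4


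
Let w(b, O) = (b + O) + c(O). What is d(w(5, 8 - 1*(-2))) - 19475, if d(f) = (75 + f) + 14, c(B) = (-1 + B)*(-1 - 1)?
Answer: -19389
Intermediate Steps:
c(B) = 2 - 2*B (c(B) = (-1 + B)*(-2) = 2 - 2*B)
w(b, O) = 2 + b - O (w(b, O) = (b + O) + (2 - 2*O) = (O + b) + (2 - 2*O) = 2 + b - O)
d(f) = 89 + f
d(w(5, 8 - 1*(-2))) - 19475 = (89 + (2 + 5 - (8 - 1*(-2)))) - 19475 = (89 + (2 + 5 - (8 + 2))) - 19475 = (89 + (2 + 5 - 1*10)) - 19475 = (89 + (2 + 5 - 10)) - 19475 = (89 - 3) - 19475 = 86 - 19475 = -19389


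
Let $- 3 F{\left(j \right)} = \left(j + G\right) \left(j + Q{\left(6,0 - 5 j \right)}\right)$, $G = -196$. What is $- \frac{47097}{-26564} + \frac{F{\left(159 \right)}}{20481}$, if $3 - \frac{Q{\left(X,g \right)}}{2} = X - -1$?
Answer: $\frac{3042194039}{1632171852} \approx 1.8639$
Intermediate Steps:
$Q{\left(X,g \right)} = 4 - 2 X$ ($Q{\left(X,g \right)} = 6 - 2 \left(X - -1\right) = 6 - 2 \left(X + 1\right) = 6 - 2 \left(1 + X\right) = 6 - \left(2 + 2 X\right) = 4 - 2 X$)
$F{\left(j \right)} = - \frac{\left(-196 + j\right) \left(-8 + j\right)}{3}$ ($F{\left(j \right)} = - \frac{\left(j - 196\right) \left(j + \left(4 - 12\right)\right)}{3} = - \frac{\left(-196 + j\right) \left(j + \left(4 - 12\right)\right)}{3} = - \frac{\left(-196 + j\right) \left(j - 8\right)}{3} = - \frac{\left(-196 + j\right) \left(-8 + j\right)}{3}$)
$- \frac{47097}{-26564} + \frac{F{\left(159 \right)}}{20481} = - \frac{47097}{-26564} + \frac{- \frac{1568}{3} + 68 \cdot 159 - \frac{159^{2}}{3}}{20481} = \left(-47097\right) \left(- \frac{1}{26564}\right) + \left(- \frac{1568}{3} + 10812 - 8427\right) \frac{1}{20481} = \frac{47097}{26564} + \left(- \frac{1568}{3} + 10812 - 8427\right) \frac{1}{20481} = \frac{47097}{26564} + \frac{5587}{3} \cdot \frac{1}{20481} = \frac{47097}{26564} + \frac{5587}{61443} = \frac{3042194039}{1632171852}$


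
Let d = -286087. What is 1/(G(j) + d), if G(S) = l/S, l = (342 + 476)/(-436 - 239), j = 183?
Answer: -123525/35338897493 ≈ -3.4954e-6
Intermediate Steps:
l = -818/675 (l = 818/(-675) = 818*(-1/675) = -818/675 ≈ -1.2119)
G(S) = -818/(675*S)
1/(G(j) + d) = 1/(-818/675/183 - 286087) = 1/(-818/675*1/183 - 286087) = 1/(-818/123525 - 286087) = 1/(-35338897493/123525) = -123525/35338897493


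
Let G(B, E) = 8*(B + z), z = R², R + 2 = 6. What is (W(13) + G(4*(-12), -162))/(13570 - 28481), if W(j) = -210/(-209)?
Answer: 53294/3116399 ≈ 0.017101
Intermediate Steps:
R = 4 (R = -2 + 6 = 4)
z = 16 (z = 4² = 16)
W(j) = 210/209 (W(j) = -210*(-1/209) = 210/209)
G(B, E) = 128 + 8*B (G(B, E) = 8*(B + 16) = 8*(16 + B) = 128 + 8*B)
(W(13) + G(4*(-12), -162))/(13570 - 28481) = (210/209 + (128 + 8*(4*(-12))))/(13570 - 28481) = (210/209 + (128 + 8*(-48)))/(-14911) = (210/209 + (128 - 384))*(-1/14911) = (210/209 - 256)*(-1/14911) = -53294/209*(-1/14911) = 53294/3116399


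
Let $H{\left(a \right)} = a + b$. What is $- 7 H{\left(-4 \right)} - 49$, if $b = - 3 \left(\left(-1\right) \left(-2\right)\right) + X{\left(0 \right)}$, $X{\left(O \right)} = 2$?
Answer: $7$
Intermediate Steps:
$b = -4$ ($b = - 3 \left(\left(-1\right) \left(-2\right)\right) + 2 = \left(-3\right) 2 + 2 = -6 + 2 = -4$)
$H{\left(a \right)} = -4 + a$ ($H{\left(a \right)} = a - 4 = -4 + a$)
$- 7 H{\left(-4 \right)} - 49 = - 7 \left(-4 - 4\right) - 49 = \left(-7\right) \left(-8\right) - 49 = 56 - 49 = 7$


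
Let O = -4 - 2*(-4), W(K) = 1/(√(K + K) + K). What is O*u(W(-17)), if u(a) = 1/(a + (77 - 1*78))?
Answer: -680/179 + 2*I*√34/179 ≈ -3.7989 + 0.06515*I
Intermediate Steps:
W(K) = 1/(K + √2*√K) (W(K) = 1/(√(2*K) + K) = 1/(√2*√K + K) = 1/(K + √2*√K))
u(a) = 1/(-1 + a) (u(a) = 1/(a + (77 - 78)) = 1/(a - 1) = 1/(-1 + a))
O = 4 (O = -4 + 8 = 4)
O*u(W(-17)) = 4/(-1 + 1/(-17 + √2*√(-17))) = 4/(-1 + 1/(-17 + √2*(I*√17))) = 4/(-1 + 1/(-17 + I*√34))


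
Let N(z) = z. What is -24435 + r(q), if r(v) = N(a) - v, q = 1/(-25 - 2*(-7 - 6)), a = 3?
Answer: -24433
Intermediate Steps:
q = 1 (q = 1/(-25 - 2*(-13)) = 1/(-25 + 26) = 1/1 = 1)
r(v) = 3 - v
-24435 + r(q) = -24435 + (3 - 1*1) = -24435 + (3 - 1) = -24435 + 2 = -24433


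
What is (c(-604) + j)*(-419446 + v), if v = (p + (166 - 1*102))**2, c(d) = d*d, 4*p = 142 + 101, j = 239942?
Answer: -1954013919165/8 ≈ -2.4425e+11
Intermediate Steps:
p = 243/4 (p = (142 + 101)/4 = (1/4)*243 = 243/4 ≈ 60.750)
c(d) = d**2
v = 249001/16 (v = (243/4 + (166 - 1*102))**2 = (243/4 + (166 - 102))**2 = (243/4 + 64)**2 = (499/4)**2 = 249001/16 ≈ 15563.)
(c(-604) + j)*(-419446 + v) = ((-604)**2 + 239942)*(-419446 + 249001/16) = (364816 + 239942)*(-6462135/16) = 604758*(-6462135/16) = -1954013919165/8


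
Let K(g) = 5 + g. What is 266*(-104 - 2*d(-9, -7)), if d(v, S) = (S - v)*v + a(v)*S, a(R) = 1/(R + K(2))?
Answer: -19950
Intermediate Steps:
a(R) = 1/(7 + R) (a(R) = 1/(R + (5 + 2)) = 1/(R + 7) = 1/(7 + R))
d(v, S) = S/(7 + v) + v*(S - v) (d(v, S) = (S - v)*v + S/(7 + v) = v*(S - v) + S/(7 + v) = S/(7 + v) + v*(S - v))
266*(-104 - 2*d(-9, -7)) = 266*(-104 - 2*(-7 - 9*(7 - 9)*(-7 - 1*(-9)))/(7 - 9)) = 266*(-104 - 2*(-7 - 9*(-2)*(-7 + 9))/(-2)) = 266*(-104 - (-1)*(-7 - 9*(-2)*2)) = 266*(-104 - (-1)*(-7 + 36)) = 266*(-104 - (-1)*29) = 266*(-104 - 2*(-29/2)) = 266*(-104 + 29) = 266*(-75) = -19950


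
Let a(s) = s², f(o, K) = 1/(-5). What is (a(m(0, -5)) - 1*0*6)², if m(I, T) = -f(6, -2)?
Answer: 1/625 ≈ 0.0016000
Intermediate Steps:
f(o, K) = -⅕
m(I, T) = ⅕ (m(I, T) = -1*(-⅕) = ⅕)
(a(m(0, -5)) - 1*0*6)² = ((⅕)² - 1*0*6)² = (1/25 + 0*6)² = (1/25 + 0)² = (1/25)² = 1/625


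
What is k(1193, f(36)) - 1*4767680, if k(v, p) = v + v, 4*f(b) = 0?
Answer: -4765294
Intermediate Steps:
f(b) = 0 (f(b) = (¼)*0 = 0)
k(v, p) = 2*v
k(1193, f(36)) - 1*4767680 = 2*1193 - 1*4767680 = 2386 - 4767680 = -4765294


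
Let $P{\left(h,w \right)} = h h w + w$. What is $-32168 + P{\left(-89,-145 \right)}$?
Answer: $-1180858$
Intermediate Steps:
$P{\left(h,w \right)} = w + w h^{2}$ ($P{\left(h,w \right)} = h^{2} w + w = w h^{2} + w = w + w h^{2}$)
$-32168 + P{\left(-89,-145 \right)} = -32168 - 145 \left(1 + \left(-89\right)^{2}\right) = -32168 - 145 \left(1 + 7921\right) = -32168 - 1148690 = -1180858$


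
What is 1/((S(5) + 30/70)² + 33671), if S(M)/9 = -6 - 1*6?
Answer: 49/2216888 ≈ 2.2103e-5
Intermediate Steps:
S(M) = -108 (S(M) = 9*(-6 - 1*6) = 9*(-6 - 6) = 9*(-12) = -108)
1/((S(5) + 30/70)² + 33671) = 1/((-108 + 30/70)² + 33671) = 1/((-108 + 30*(1/70))² + 33671) = 1/((-108 + 3/7)² + 33671) = 1/((-753/7)² + 33671) = 1/(567009/49 + 33671) = 1/(2216888/49) = 49/2216888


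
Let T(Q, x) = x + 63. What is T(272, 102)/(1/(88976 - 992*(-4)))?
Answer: 15335760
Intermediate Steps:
T(Q, x) = 63 + x
T(272, 102)/(1/(88976 - 992*(-4))) = (63 + 102)/(1/(88976 - 992*(-4))) = 165/(1/(88976 + 3968)) = 165/(1/92944) = 165*92944 = 15335760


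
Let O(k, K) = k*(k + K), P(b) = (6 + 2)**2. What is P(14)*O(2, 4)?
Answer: 768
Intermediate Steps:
P(b) = 64 (P(b) = 8**2 = 64)
O(k, K) = k*(K + k)
P(14)*O(2, 4) = 64*(2*(4 + 2)) = 64*(2*6) = 64*12 = 768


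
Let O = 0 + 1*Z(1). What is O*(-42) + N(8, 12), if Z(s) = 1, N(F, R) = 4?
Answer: -38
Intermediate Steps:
O = 1 (O = 0 + 1*1 = 0 + 1 = 1)
O*(-42) + N(8, 12) = 1*(-42) + 4 = -42 + 4 = -38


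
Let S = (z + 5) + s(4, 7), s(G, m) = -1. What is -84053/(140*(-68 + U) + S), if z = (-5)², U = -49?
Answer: 84053/16351 ≈ 5.1405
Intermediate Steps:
z = 25
S = 29 (S = (25 + 5) - 1 = 30 - 1 = 29)
-84053/(140*(-68 + U) + S) = -84053/(140*(-68 - 49) + 29) = -84053/(140*(-117) + 29) = -84053/(-16380 + 29) = -84053/(-16351) = -84053*(-1/16351) = 84053/16351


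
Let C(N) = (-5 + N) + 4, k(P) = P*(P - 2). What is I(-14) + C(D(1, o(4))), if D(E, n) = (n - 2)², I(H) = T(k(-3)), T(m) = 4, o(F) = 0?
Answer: 7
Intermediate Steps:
k(P) = P*(-2 + P)
I(H) = 4
D(E, n) = (-2 + n)²
C(N) = -1 + N
I(-14) + C(D(1, o(4))) = 4 + (-1 + (-2 + 0)²) = 4 + (-1 + (-2)²) = 4 + (-1 + 4) = 4 + 3 = 7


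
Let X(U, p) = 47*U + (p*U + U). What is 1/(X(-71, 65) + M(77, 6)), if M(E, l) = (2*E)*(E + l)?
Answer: 1/4759 ≈ 0.00021013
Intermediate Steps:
M(E, l) = 2*E*(E + l)
X(U, p) = 48*U + U*p (X(U, p) = 47*U + (U*p + U) = 47*U + (U + U*p) = 48*U + U*p)
1/(X(-71, 65) + M(77, 6)) = 1/(-71*(48 + 65) + 2*77*(77 + 6)) = 1/(-71*113 + 2*77*83) = 1/(-8023 + 12782) = 1/4759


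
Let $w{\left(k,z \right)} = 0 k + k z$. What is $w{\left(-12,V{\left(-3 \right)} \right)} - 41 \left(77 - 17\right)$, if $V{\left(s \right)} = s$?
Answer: $-2424$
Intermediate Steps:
$w{\left(k,z \right)} = k z$ ($w{\left(k,z \right)} = 0 + k z = k z$)
$w{\left(-12,V{\left(-3 \right)} \right)} - 41 \left(77 - 17\right) = \left(-12\right) \left(-3\right) - 41 \left(77 - 17\right) = 36 - 2460 = -2424$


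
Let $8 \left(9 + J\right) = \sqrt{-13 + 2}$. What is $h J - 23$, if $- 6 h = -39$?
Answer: $- \frac{163}{2} + \frac{13 i \sqrt{11}}{16} \approx -81.5 + 2.6948 i$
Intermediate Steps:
$h = \frac{13}{2}$ ($h = \left(- \frac{1}{6}\right) \left(-39\right) = \frac{13}{2} \approx 6.5$)
$J = -9 + \frac{i \sqrt{11}}{8}$ ($J = -9 + \frac{\sqrt{-13 + 2}}{8} = -9 + \frac{\sqrt{-11}}{8} = -9 + \frac{i \sqrt{11}}{8} \approx -9.0 + 0.41458 i$)
$h J - 23 = \frac{13 \left(-9 + \frac{i \sqrt{11}}{8}\right)}{2} - 23 = \left(- \frac{117}{2} + \frac{13 i \sqrt{11}}{16}\right) - 23 = - \frac{163}{2} + \frac{13 i \sqrt{11}}{16}$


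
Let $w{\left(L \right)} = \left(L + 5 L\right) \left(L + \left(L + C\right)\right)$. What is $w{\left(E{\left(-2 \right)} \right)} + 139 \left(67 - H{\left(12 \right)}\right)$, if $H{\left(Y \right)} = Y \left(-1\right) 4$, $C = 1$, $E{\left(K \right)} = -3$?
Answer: $16075$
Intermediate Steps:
$H{\left(Y \right)} = - 4 Y$ ($H{\left(Y \right)} = - Y 4 = - 4 Y$)
$w{\left(L \right)} = 6 L \left(1 + 2 L\right)$ ($w{\left(L \right)} = \left(L + 5 L\right) \left(L + \left(L + 1\right)\right) = 6 L \left(L + \left(1 + L\right)\right) = 6 L \left(1 + 2 L\right)$)
$w{\left(E{\left(-2 \right)} \right)} + 139 \left(67 - H{\left(12 \right)}\right) = 6 \left(-3\right) \left(1 + 2 \left(-3\right)\right) + 139 \left(67 - \left(-4\right) 12\right) = 6 \left(-3\right) \left(1 - 6\right) + 139 \left(67 - -48\right) = 6 \left(-3\right) \left(-5\right) + 139 \left(67 + 48\right) = 90 + 139 \cdot 115 = 90 + 15985 = 16075$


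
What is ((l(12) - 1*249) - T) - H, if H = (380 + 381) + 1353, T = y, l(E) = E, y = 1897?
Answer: -4248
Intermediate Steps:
T = 1897
H = 2114 (H = 761 + 1353 = 2114)
((l(12) - 1*249) - T) - H = ((12 - 1*249) - 1*1897) - 1*2114 = ((12 - 249) - 1897) - 2114 = (-237 - 1897) - 2114 = -2134 - 2114 = -4248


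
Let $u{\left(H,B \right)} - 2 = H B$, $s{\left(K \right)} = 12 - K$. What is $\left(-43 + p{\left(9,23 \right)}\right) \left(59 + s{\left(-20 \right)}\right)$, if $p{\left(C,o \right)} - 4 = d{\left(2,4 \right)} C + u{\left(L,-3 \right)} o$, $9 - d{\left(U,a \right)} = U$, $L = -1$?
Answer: $12649$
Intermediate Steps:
$d{\left(U,a \right)} = 9 - U$
$u{\left(H,B \right)} = 2 + B H$ ($u{\left(H,B \right)} = 2 + H B = 2 + B H$)
$p{\left(C,o \right)} = 4 + 5 o + 7 C$ ($p{\left(C,o \right)} = 4 + \left(\left(9 - 2\right) C + \left(2 - -3\right) o\right) = 4 + \left(\left(9 - 2\right) C + \left(2 + 3\right) o\right) = 4 + \left(7 C + 5 o\right) = 4 + \left(5 o + 7 C\right) = 4 + 5 o + 7 C$)
$\left(-43 + p{\left(9,23 \right)}\right) \left(59 + s{\left(-20 \right)}\right) = \left(-43 + \left(4 + 5 \cdot 23 + 7 \cdot 9\right)\right) \left(59 + \left(12 - -20\right)\right) = \left(-43 + \left(4 + 115 + 63\right)\right) \left(59 + \left(12 + 20\right)\right) = \left(-43 + 182\right) \left(59 + 32\right) = 139 \cdot 91 = 12649$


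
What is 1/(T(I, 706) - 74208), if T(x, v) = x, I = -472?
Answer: -1/74680 ≈ -1.3390e-5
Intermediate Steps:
1/(T(I, 706) - 74208) = 1/(-472 - 74208) = 1/(-74680) = -1/74680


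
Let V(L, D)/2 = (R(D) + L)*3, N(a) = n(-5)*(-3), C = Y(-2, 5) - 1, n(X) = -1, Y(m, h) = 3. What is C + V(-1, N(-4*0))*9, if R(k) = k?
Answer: 110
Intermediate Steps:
C = 2 (C = 3 - 1 = 2)
N(a) = 3 (N(a) = -1*(-3) = 3)
V(L, D) = 6*D + 6*L (V(L, D) = 2*((D + L)*3) = 2*(3*D + 3*L) = 6*D + 6*L)
C + V(-1, N(-4*0))*9 = 2 + (6*3 + 6*(-1))*9 = 2 + (18 - 6)*9 = 2 + 12*9 = 2 + 108 = 110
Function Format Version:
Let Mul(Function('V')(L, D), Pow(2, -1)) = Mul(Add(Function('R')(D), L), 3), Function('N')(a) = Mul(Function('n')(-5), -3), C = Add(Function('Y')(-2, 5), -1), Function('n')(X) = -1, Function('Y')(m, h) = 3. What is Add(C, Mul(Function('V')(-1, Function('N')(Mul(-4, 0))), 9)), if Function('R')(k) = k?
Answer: 110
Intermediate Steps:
C = 2 (C = Add(3, -1) = 2)
Function('N')(a) = 3 (Function('N')(a) = Mul(-1, -3) = 3)
Function('V')(L, D) = Add(Mul(6, D), Mul(6, L)) (Function('V')(L, D) = Mul(2, Mul(Add(D, L), 3)) = Mul(2, Add(Mul(3, D), Mul(3, L))) = Add(Mul(6, D), Mul(6, L)))
Add(C, Mul(Function('V')(-1, Function('N')(Mul(-4, 0))), 9)) = Add(2, Mul(Add(Mul(6, 3), Mul(6, -1)), 9)) = Add(2, Mul(Add(18, -6), 9)) = Add(2, Mul(12, 9)) = Add(2, 108) = 110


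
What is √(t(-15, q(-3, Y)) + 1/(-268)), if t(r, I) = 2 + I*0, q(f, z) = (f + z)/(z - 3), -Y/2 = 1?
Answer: √35845/134 ≈ 1.4129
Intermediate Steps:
Y = -2 (Y = -2*1 = -2)
q(f, z) = (f + z)/(-3 + z)
t(r, I) = 2 (t(r, I) = 2 + 0 = 2)
√(t(-15, q(-3, Y)) + 1/(-268)) = √(2 + 1/(-268)) = √(2 - 1/268) = √(535/268) = √35845/134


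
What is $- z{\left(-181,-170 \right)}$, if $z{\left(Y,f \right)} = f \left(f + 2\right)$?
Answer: $-28560$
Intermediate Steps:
$z{\left(Y,f \right)} = f \left(2 + f\right)$
$- z{\left(-181,-170 \right)} = - \left(-170\right) \left(2 - 170\right) = - \left(-170\right) \left(-168\right) = \left(-1\right) 28560 = -28560$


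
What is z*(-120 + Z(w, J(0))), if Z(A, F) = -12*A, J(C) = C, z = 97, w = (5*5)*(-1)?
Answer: 17460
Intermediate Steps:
w = -25 (w = 25*(-1) = -25)
z*(-120 + Z(w, J(0))) = 97*(-120 - 12*(-25)) = 97*(-120 + 300) = 97*180 = 17460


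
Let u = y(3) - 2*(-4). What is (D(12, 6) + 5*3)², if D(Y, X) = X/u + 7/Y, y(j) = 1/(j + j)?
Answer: 92064025/345744 ≈ 266.28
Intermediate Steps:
y(j) = 1/(2*j)
u = 49/6 (u = (½)/3 - 2*(-4) = (½)*(⅓) + 8 = ⅙ + 8 = 49/6 ≈ 8.1667)
D(Y, X) = 7/Y + 6*X/49 (D(Y, X) = X/(49/6) + 7/Y = X*(6/49) + 7/Y = 6*X/49 + 7/Y = 7/Y + 6*X/49)
(D(12, 6) + 5*3)² = ((7/12 + (6/49)*6) + 5*3)² = ((7*(1/12) + 36/49) + 15)² = ((7/12 + 36/49) + 15)² = (775/588 + 15)² = (9595/588)² = 92064025/345744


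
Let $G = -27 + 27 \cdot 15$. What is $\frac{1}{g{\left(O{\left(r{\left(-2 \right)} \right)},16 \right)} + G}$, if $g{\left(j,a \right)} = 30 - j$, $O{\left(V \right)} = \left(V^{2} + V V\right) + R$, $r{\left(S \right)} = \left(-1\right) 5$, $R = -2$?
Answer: $\frac{1}{360} \approx 0.0027778$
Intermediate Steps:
$r{\left(S \right)} = -5$
$O{\left(V \right)} = -2 + 2 V^{2}$ ($O{\left(V \right)} = \left(V^{2} + V V\right) - 2 = \left(V^{2} + V^{2}\right) - 2 = 2 V^{2} - 2 = -2 + 2 V^{2}$)
$G = 378$ ($G = -27 + 405 = 378$)
$\frac{1}{g{\left(O{\left(r{\left(-2 \right)} \right)},16 \right)} + G} = \frac{1}{\left(30 - \left(-2 + 2 \left(-5\right)^{2}\right)\right) + 378} = \frac{1}{\left(30 - \left(-2 + 2 \cdot 25\right)\right) + 378} = \frac{1}{\left(30 - \left(-2 + 50\right)\right) + 378} = \frac{1}{\left(30 - 48\right) + 378} = \frac{1}{-18 + 378} = \frac{1}{360}$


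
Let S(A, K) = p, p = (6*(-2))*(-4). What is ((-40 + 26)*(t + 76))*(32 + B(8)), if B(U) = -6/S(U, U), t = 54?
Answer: -116025/2 ≈ -58013.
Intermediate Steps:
p = 48 (p = -12*(-4) = 48)
S(A, K) = 48
B(U) = -⅛ (B(U) = -6/48 = -6*1/48 = -⅛)
((-40 + 26)*(t + 76))*(32 + B(8)) = ((-40 + 26)*(54 + 76))*(32 - ⅛) = -14*130*(255/8) = -1820*255/8 = -116025/2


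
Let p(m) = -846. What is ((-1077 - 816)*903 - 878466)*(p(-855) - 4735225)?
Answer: 12256217656995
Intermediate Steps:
((-1077 - 816)*903 - 878466)*(p(-855) - 4735225) = ((-1077 - 816)*903 - 878466)*(-846 - 4735225) = (-1893*903 - 878466)*(-4736071) = (-1709379 - 878466)*(-4736071) = -2587845*(-4736071) = 12256217656995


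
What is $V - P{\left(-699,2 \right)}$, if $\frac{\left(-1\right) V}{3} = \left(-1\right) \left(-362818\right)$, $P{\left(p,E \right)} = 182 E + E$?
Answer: $-1088820$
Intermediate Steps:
$P{\left(p,E \right)} = 183 E$
$V = -1088454$ ($V = - 3 \left(\left(-1\right) \left(-362818\right)\right) = \left(-3\right) 362818 = -1088454$)
$V - P{\left(-699,2 \right)} = -1088454 - 183 \cdot 2 = -1088454 - 366 = -1088820$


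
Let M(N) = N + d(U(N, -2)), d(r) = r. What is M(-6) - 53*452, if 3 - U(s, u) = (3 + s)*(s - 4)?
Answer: -23989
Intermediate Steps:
U(s, u) = 3 - (-4 + s)*(3 + s) (U(s, u) = 3 - (3 + s)*(s - 4) = 3 - (3 + s)*(-4 + s) = 3 - (-4 + s)*(3 + s))
M(N) = 15 - N**2 + 2*N (M(N) = N + (15 + N - N**2) = 15 - N**2 + 2*N)
M(-6) - 53*452 = (15 - 1*(-6)**2 + 2*(-6)) - 53*452 = (15 - 1*36 - 12) - 23956 = (15 - 36 - 12) - 23956 = -33 - 23956 = -23989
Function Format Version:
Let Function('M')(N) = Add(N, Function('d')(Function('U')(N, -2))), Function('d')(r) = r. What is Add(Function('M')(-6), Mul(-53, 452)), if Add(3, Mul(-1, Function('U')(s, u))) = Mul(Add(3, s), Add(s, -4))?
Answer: -23989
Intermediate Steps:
Function('U')(s, u) = Add(3, Mul(-1, Add(-4, s), Add(3, s))) (Function('U')(s, u) = Add(3, Mul(-1, Mul(Add(3, s), Add(s, -4)))) = Add(3, Mul(-1, Mul(Add(3, s), Add(-4, s)))) = Add(3, Mul(-1, Mul(Add(-4, s), Add(3, s)))) = Add(3, Mul(-1, Add(-4, s), Add(3, s))))
Function('M')(N) = Add(15, Mul(-1, Pow(N, 2)), Mul(2, N)) (Function('M')(N) = Add(N, Add(15, N, Mul(-1, Pow(N, 2)))) = Add(15, Mul(-1, Pow(N, 2)), Mul(2, N)))
Add(Function('M')(-6), Mul(-53, 452)) = Add(Add(15, Mul(-1, Pow(-6, 2)), Mul(2, -6)), Mul(-53, 452)) = Add(Add(15, Mul(-1, 36), -12), -23956) = Add(Add(15, -36, -12), -23956) = Add(-33, -23956) = -23989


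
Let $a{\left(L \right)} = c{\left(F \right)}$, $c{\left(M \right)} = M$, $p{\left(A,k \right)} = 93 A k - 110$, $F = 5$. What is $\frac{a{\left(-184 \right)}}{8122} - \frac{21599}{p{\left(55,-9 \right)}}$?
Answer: $\frac{175657803}{374789690} \approx 0.46868$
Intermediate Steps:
$p{\left(A,k \right)} = -110 + 93 A k$ ($p{\left(A,k \right)} = 93 A k - 110 = -110 + 93 A k$)
$a{\left(L \right)} = 5$
$\frac{a{\left(-184 \right)}}{8122} - \frac{21599}{p{\left(55,-9 \right)}} = \frac{5}{8122} - \frac{21599}{-110 + 93 \cdot 55 \left(-9\right)} = 5 \cdot \frac{1}{8122} - \frac{21599}{-110 - 46035} = \frac{5}{8122} - \frac{21599}{-46145} = \frac{5}{8122} - - \frac{21599}{46145} = \frac{5}{8122} + \frac{21599}{46145} = \frac{175657803}{374789690}$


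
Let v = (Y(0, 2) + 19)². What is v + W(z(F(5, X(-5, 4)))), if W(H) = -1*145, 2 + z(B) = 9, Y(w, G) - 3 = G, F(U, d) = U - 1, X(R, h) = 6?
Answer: 431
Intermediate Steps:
F(U, d) = -1 + U
Y(w, G) = 3 + G
z(B) = 7 (z(B) = -2 + 9 = 7)
W(H) = -145
v = 576 (v = ((3 + 2) + 19)² = (5 + 19)² = 24² = 576)
v + W(z(F(5, X(-5, 4)))) = 576 - 145 = 431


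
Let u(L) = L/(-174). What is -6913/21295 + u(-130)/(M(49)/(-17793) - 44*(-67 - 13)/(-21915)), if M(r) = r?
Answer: -4281856392542/874254704405 ≈ -4.8977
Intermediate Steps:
u(L) = -L/174 (u(L) = L*(-1/174) = -L/174)
-6913/21295 + u(-130)/(M(49)/(-17793) - 44*(-67 - 13)/(-21915)) = -6913/21295 + (-1/174*(-130))/(49/(-17793) - 44*(-67 - 13)/(-21915)) = -6913*1/21295 + 65/(87*(49*(-1/17793) - 44*(-80)*(-1/21915))) = -6913/21295 + 65/(87*(-49/17793 - 1*(-3520)*(-1/21915))) = -6913/21295 + 65/(87*(-49/17793 + 3520*(-1/21915))) = -6913/21295 + 65/(87*(-49/17793 - 704/4383)) = -6913/21295 + 65/(87*(-1415671/8665191)) = -6913/21295 + (65/87)*(-8665191/1415671) = -6913/21295 - 187745805/41054459 = -4281856392542/874254704405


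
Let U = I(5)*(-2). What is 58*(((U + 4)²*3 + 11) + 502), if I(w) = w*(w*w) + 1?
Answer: 10731450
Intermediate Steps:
I(w) = 1 + w³ (I(w) = w*w² + 1 = w³ + 1 = 1 + w³)
U = -252 (U = (1 + 5³)*(-2) = (1 + 125)*(-2) = 126*(-2) = -252)
58*(((U + 4)²*3 + 11) + 502) = 58*(((-252 + 4)²*3 + 11) + 502) = 58*(((-248)²*3 + 11) + 502) = 58*((61504*3 + 11) + 502) = 58*((184512 + 11) + 502) = 58*(184523 + 502) = 58*185025 = 10731450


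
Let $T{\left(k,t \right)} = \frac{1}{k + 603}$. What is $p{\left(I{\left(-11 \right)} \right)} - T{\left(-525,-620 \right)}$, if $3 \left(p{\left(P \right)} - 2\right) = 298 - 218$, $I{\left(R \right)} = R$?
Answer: $\frac{745}{26} \approx 28.654$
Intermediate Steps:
$T{\left(k,t \right)} = \frac{1}{603 + k}$
$p{\left(P \right)} = \frac{86}{3}$ ($p{\left(P \right)} = 2 + \frac{298 - 218}{3} = 2 + \frac{1}{3} \cdot 80 = 2 + \frac{80}{3} = \frac{86}{3}$)
$p{\left(I{\left(-11 \right)} \right)} - T{\left(-525,-620 \right)} = \frac{86}{3} - \frac{1}{603 - 525} = \frac{86}{3} - \frac{1}{78} = \frac{745}{26}$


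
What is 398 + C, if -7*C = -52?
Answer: 2838/7 ≈ 405.43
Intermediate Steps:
C = 52/7 (C = -⅐*(-52) = 52/7 ≈ 7.4286)
398 + C = 398 + 52/7 = 2838/7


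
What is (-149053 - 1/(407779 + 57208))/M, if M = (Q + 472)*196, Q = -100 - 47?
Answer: -17326926828/7404917975 ≈ -2.3399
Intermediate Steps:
Q = -147
M = 63700 (M = (-147 + 472)*196 = 325*196 = 63700)
(-149053 - 1/(407779 + 57208))/M = (-149053 - 1/(407779 + 57208))/63700 = (-149053 - 1/464987)*(1/63700) = -69307707312/464987*1/63700 = -17326926828/7404917975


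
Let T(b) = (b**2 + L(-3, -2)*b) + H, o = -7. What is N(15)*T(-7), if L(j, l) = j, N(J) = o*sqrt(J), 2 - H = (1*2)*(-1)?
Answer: -518*sqrt(15) ≈ -2006.2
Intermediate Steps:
H = 4 (H = 2 - 1*2*(-1) = 2 - 2*(-1) = 2 - 1*(-2) = 2 + 2 = 4)
N(J) = -7*sqrt(J)
T(b) = 4 + b**2 - 3*b (T(b) = (b**2 - 3*b) + 4 = 4 + b**2 - 3*b)
N(15)*T(-7) = (-7*sqrt(15))*(4 + (-7)**2 - 3*(-7)) = (-7*sqrt(15))*(4 + 49 + 21) = -7*sqrt(15)*74 = -518*sqrt(15)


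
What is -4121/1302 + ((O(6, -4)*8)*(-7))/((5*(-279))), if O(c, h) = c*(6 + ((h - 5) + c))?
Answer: -15901/6510 ≈ -2.4426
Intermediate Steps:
O(c, h) = c*(1 + c + h) (O(c, h) = c*(6 + ((-5 + h) + c)) = c*(6 + (-5 + c + h)) = c*(1 + c + h))
-4121/1302 + ((O(6, -4)*8)*(-7))/((5*(-279))) = -4121/1302 + (((6*(1 + 6 - 4))*8)*(-7))/((5*(-279))) = -4121*1/1302 + (((6*3)*8)*(-7))/(-1395) = -4121/1302 + ((18*8)*(-7))*(-1/1395) = -4121/1302 + (144*(-7))*(-1/1395) = -4121/1302 - 1008*(-1/1395) = -4121/1302 + 112/155 = -15901/6510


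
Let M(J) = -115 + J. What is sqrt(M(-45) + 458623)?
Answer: sqrt(458463) ≈ 677.10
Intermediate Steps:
sqrt(M(-45) + 458623) = sqrt((-115 - 45) + 458623) = sqrt(-160 + 458623) = sqrt(458463)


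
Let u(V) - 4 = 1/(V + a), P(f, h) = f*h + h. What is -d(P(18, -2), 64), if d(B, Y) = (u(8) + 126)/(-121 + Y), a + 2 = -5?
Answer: 131/57 ≈ 2.2982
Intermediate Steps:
a = -7 (a = -2 - 5 = -7)
P(f, h) = h + f*h
u(V) = 4 + 1/(-7 + V) (u(V) = 4 + 1/(V - 7) = 4 + 1/(-7 + V))
d(B, Y) = 131/(-121 + Y) (d(B, Y) = ((-27 + 4*8)/(-7 + 8) + 126)/(-121 + Y) = ((-27 + 32)/1 + 126)/(-121 + Y) = (1*5 + 126)/(-121 + Y) = (5 + 126)/(-121 + Y) = 131/(-121 + Y))
-d(P(18, -2), 64) = -131/(-121 + 64) = -131/(-57) = -131*(-1)/57 = -1*(-131/57) = 131/57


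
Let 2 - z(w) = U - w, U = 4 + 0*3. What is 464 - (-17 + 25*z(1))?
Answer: 506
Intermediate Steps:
U = 4 (U = 4 + 0 = 4)
z(w) = -2 + w (z(w) = 2 - (4 - w) = 2 + (-4 + w) = -2 + w)
464 - (-17 + 25*z(1)) = 464 - (-17 + 25*(-2 + 1)) = 464 - (-17 + 25*(-1)) = 464 - (-17 - 25) = 464 - 1*(-42) = 464 + 42 = 506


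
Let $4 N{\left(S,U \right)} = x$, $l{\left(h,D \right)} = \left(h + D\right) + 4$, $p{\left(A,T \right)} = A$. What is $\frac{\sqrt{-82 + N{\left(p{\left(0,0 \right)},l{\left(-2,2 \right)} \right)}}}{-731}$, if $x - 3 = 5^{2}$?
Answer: $- \frac{5 i \sqrt{3}}{731} \approx - 0.011847 i$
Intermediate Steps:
$l{\left(h,D \right)} = 4 + D + h$ ($l{\left(h,D \right)} = \left(D + h\right) + 4 = 4 + D + h$)
$x = 28$ ($x = 3 + 5^{2} = 3 + 25 = 28$)
$N{\left(S,U \right)} = 7$ ($N{\left(S,U \right)} = \frac{1}{4} \cdot 28 = 7$)
$\frac{\sqrt{-82 + N{\left(p{\left(0,0 \right)},l{\left(-2,2 \right)} \right)}}}{-731} = \frac{\sqrt{-82 + 7}}{-731} = \sqrt{-75} \left(- \frac{1}{731}\right) = 5 i \sqrt{3} \left(- \frac{1}{731}\right) = - \frac{5 i \sqrt{3}}{731}$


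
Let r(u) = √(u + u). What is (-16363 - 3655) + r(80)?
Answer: -20018 + 4*√10 ≈ -20005.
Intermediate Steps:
r(u) = √2*√u (r(u) = √(2*u) = √2*√u)
(-16363 - 3655) + r(80) = (-16363 - 3655) + √2*√80 = -20018 + √2*(4*√5) = -20018 + 4*√10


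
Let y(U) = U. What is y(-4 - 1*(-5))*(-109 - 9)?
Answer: -118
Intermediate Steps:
y(-4 - 1*(-5))*(-109 - 9) = (-4 - 1*(-5))*(-109 - 9) = (-4 + 5)*(-118) = 1*(-118) = -118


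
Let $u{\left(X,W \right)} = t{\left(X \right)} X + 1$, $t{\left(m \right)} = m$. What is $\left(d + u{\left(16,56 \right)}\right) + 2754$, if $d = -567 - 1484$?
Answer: $960$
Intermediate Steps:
$u{\left(X,W \right)} = 1 + X^{2}$ ($u{\left(X,W \right)} = X X + 1 = X^{2} + 1 = 1 + X^{2}$)
$d = -2051$
$\left(d + u{\left(16,56 \right)}\right) + 2754 = \left(-2051 + \left(1 + 16^{2}\right)\right) + 2754 = \left(-2051 + \left(1 + 256\right)\right) + 2754 = \left(-2051 + 257\right) + 2754 = -1794 + 2754 = 960$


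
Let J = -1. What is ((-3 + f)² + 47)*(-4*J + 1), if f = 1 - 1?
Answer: 280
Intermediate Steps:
f = 0
((-3 + f)² + 47)*(-4*J + 1) = ((-3 + 0)² + 47)*(-4*(-1) + 1) = ((-3)² + 47)*(4 + 1) = (9 + 47)*5 = 56*5 = 280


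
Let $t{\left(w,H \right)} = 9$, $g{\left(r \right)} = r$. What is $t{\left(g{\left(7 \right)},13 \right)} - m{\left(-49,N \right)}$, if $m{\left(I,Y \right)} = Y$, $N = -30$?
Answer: $39$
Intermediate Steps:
$t{\left(g{\left(7 \right)},13 \right)} - m{\left(-49,N \right)} = 9 - -30 = 9 + 30 = 39$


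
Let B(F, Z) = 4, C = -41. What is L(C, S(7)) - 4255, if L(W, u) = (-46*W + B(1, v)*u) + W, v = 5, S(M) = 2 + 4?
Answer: -2386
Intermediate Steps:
S(M) = 6
L(W, u) = -45*W + 4*u (L(W, u) = (-46*W + 4*u) + W = -45*W + 4*u)
L(C, S(7)) - 4255 = (-45*(-41) + 4*6) - 4255 = (1845 + 24) - 4255 = 1869 - 4255 = -2386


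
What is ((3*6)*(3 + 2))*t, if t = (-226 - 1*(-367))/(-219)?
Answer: -4230/73 ≈ -57.945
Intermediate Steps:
t = -47/73 (t = (-226 + 367)*(-1/219) = 141*(-1/219) = -47/73 ≈ -0.64384)
((3*6)*(3 + 2))*t = ((3*6)*(3 + 2))*(-47/73) = (18*5)*(-47/73) = 90*(-47/73) = -4230/73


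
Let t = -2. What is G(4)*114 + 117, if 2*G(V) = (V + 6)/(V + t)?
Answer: 402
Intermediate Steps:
G(V) = (6 + V)/(2*(-2 + V)) (G(V) = ((V + 6)/(V - 2))/2 = ((6 + V)/(-2 + V))/2 = (6 + V)/(2*(-2 + V)))
G(4)*114 + 117 = ((6 + 4)/(2*(-2 + 4)))*114 + 117 = ((½)*10/2)*114 + 117 = ((½)*(½)*10)*114 + 117 = (5/2)*114 + 117 = 285 + 117 = 402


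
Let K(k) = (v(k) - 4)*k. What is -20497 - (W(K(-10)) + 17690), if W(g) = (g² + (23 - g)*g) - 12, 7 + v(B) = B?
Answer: -43005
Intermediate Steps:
v(B) = -7 + B
K(k) = k*(-11 + k) (K(k) = ((-7 + k) - 4)*k = (-11 + k)*k = k*(-11 + k))
W(g) = -12 + g² + g*(23 - g) (W(g) = (g² + g*(23 - g)) - 12 = -12 + g² + g*(23 - g))
-20497 - (W(K(-10)) + 17690) = -20497 - ((-12 + 23*(-10*(-11 - 10))) + 17690) = -20497 - ((-12 + 23*(-10*(-21))) + 17690) = -20497 - ((-12 + 23*210) + 17690) = -20497 - ((-12 + 4830) + 17690) = -20497 - (4818 + 17690) = -20497 - 1*22508 = -20497 - 22508 = -43005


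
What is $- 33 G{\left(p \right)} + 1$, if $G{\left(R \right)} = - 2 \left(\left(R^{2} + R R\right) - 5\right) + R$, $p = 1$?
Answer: $-230$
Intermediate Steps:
$G{\left(R \right)} = 10 + R - 4 R^{2}$ ($G{\left(R \right)} = - 2 \left(\left(R^{2} + R^{2}\right) - 5\right) + R = - 2 \left(2 R^{2} - 5\right) + R = - 2 \left(-5 + 2 R^{2}\right) + R = \left(10 - 4 R^{2}\right) + R = 10 + R - 4 R^{2}$)
$- 33 G{\left(p \right)} + 1 = - 33 \left(10 + 1 - 4 \cdot 1^{2}\right) + 1 = - 33 \left(10 + 1 - 4\right) + 1 = \left(-33\right) 7 + 1 = -231 + 1 = -230$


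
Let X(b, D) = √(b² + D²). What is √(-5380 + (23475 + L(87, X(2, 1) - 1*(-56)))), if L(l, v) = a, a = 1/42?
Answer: √31919622/42 ≈ 134.52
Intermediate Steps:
X(b, D) = √(D² + b²)
a = 1/42 ≈ 0.023810
L(l, v) = 1/42
√(-5380 + (23475 + L(87, X(2, 1) - 1*(-56)))) = √(-5380 + (23475 + 1/42)) = √(-5380 + 985951/42) = √(759991/42) = √31919622/42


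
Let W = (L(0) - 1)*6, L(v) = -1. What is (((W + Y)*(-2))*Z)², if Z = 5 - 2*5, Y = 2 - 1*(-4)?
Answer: 3600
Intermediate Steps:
Y = 6 (Y = 2 + 4 = 6)
Z = -5 (Z = 5 - 10 = -5)
W = -12 (W = (-1 - 1)*6 = -2*6 = -12)
(((W + Y)*(-2))*Z)² = (((-12 + 6)*(-2))*(-5))² = (-6*(-2)*(-5))² = (12*(-5))² = (-60)² = 3600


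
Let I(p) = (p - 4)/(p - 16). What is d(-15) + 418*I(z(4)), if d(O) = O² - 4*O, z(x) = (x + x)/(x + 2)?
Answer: 361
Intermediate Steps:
z(x) = 2*x/(2 + x) (z(x) = (2*x)/(2 + x) = 2*x/(2 + x))
I(p) = (-4 + p)/(-16 + p)
d(-15) + 418*I(z(4)) = -15*(-4 - 15) + 418*((-4 + 2*4/(2 + 4))/(-16 + 2*4/(2 + 4))) = -15*(-19) + 418*((-4 + 2*4/6)/(-16 + 2*4/6)) = 285 + 418*((-4 + 2*4*(⅙))/(-16 + 2*4*(⅙))) = 285 + 418*((-4 + 4/3)/(-16 + 4/3)) = 285 + 418*(-8/3/(-44/3)) = 285 + 418*(-3/44*(-8/3)) = 285 + 418*(2/11) = 285 + 76 = 361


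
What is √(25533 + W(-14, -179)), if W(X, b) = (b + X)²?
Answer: √62782 ≈ 250.56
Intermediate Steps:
W(X, b) = (X + b)²
√(25533 + W(-14, -179)) = √(25533 + (-14 - 179)²) = √(25533 + (-193)²) = √(25533 + 37249) = √62782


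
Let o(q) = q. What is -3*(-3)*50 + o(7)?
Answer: 457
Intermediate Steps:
-3*(-3)*50 + o(7) = -3*(-3)*50 + 7 = 9*50 + 7 = 450 + 7 = 457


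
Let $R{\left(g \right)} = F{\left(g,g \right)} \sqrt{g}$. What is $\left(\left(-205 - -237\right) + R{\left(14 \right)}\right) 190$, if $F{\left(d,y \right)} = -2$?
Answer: $6080 - 380 \sqrt{14} \approx 4658.2$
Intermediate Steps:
$R{\left(g \right)} = - 2 \sqrt{g}$
$\left(\left(-205 - -237\right) + R{\left(14 \right)}\right) 190 = \left(\left(-205 - -237\right) - 2 \sqrt{14}\right) 190 = \left(\left(-205 + 237\right) - 2 \sqrt{14}\right) 190 = \left(32 - 2 \sqrt{14}\right) 190 = 6080 - 380 \sqrt{14}$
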